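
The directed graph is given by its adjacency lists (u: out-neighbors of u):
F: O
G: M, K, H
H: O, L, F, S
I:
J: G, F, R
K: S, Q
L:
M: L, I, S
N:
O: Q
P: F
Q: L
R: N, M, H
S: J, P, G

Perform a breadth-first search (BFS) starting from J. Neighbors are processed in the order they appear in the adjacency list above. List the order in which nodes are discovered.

Visit J; enqueue G, F, R → queue [G, F, R]
Visit G; enqueue M, K, H → queue [F, R, M, K, H]
Visit F; enqueue O → queue [R, M, K, H, O]
Visit R; enqueue N → queue [M, K, H, O, N]
Visit M; enqueue L, I, S → queue [K, H, O, N, L, I, S]
Visit K; enqueue Q → queue [H, O, N, L, I, S, Q]
Visit H → queue [O, N, L, I, S, Q]
Visit O → queue [N, L, I, S, Q]
Visit N → queue [L, I, S, Q]
Visit L → queue [I, S, Q]
Visit I → queue [S, Q]
Visit S; enqueue P → queue [Q, P]
Visit Q → queue [P]
Visit P → queue []

J, G, F, R, M, K, H, O, N, L, I, S, Q, P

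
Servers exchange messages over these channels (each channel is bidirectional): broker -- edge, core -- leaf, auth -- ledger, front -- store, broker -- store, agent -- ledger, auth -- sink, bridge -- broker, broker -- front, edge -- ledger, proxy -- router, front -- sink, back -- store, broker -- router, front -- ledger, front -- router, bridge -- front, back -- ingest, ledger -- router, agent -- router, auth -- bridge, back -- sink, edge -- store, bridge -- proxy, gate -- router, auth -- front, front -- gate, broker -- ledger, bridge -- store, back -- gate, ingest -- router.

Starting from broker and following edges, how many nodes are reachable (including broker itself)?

BFS from broker visits: broker, store, router, ledger, front, edge, bridge, back, proxy, ingest, gate, agent, auth, sink
Reachable nodes: 14 of 16 total.

14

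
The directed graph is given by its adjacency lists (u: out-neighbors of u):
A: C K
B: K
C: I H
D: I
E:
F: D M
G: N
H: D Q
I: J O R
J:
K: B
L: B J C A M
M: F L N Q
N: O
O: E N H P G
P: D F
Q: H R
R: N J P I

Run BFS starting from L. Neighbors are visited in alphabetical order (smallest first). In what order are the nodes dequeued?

Visit L; enqueue A, B, C, J, M → queue [A, B, C, J, M]
Visit A; enqueue K → queue [B, C, J, M, K]
Visit B → queue [C, J, M, K]
Visit C; enqueue H, I → queue [J, M, K, H, I]
Visit J → queue [M, K, H, I]
Visit M; enqueue F, N, Q → queue [K, H, I, F, N, Q]
Visit K → queue [H, I, F, N, Q]
Visit H; enqueue D → queue [I, F, N, Q, D]
Visit I; enqueue O, R → queue [F, N, Q, D, O, R]
Visit F → queue [N, Q, D, O, R]
Visit N → queue [Q, D, O, R]
Visit Q → queue [D, O, R]
Visit D → queue [O, R]
Visit O; enqueue E, G, P → queue [R, E, G, P]
Visit R → queue [E, G, P]
Visit E → queue [G, P]
Visit G → queue [P]
Visit P → queue []

L A B C J M K H I F N Q D O R E G P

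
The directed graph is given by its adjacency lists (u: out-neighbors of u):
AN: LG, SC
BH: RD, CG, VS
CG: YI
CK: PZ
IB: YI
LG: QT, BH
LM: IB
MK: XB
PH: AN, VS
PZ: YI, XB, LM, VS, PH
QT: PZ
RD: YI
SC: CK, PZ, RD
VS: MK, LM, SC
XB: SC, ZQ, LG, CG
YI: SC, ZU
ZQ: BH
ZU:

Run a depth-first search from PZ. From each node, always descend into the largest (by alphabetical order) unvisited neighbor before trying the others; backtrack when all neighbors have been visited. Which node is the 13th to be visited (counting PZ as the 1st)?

IB

Visit PZ
PZ → YI
YI → ZU
YI → SC
SC → RD
SC → CK
PZ → XB
XB → ZQ
ZQ → BH
BH → VS
VS → MK
VS → LM
LM → IB
BH → CG
XB → LG
LG → QT
PZ → PH
PH → AN

Visit order: PZ, YI, ZU, SC, RD, CK, XB, ZQ, BH, VS, MK, LM, IB, CG, LG, QT, PH, AN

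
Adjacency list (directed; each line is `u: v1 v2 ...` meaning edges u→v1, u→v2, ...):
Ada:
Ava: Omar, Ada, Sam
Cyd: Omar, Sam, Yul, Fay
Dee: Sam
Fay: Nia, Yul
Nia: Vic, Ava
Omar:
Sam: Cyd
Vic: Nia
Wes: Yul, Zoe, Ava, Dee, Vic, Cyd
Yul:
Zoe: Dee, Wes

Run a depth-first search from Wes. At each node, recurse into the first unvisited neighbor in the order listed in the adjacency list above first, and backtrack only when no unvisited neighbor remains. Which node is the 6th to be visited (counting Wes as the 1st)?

Cyd

Visit Wes
Wes → Yul
Wes → Zoe
Zoe → Dee
Dee → Sam
Sam → Cyd
Cyd → Omar
Cyd → Fay
Fay → Nia
Nia → Vic
Nia → Ava
Ava → Ada

Visit order: Wes, Yul, Zoe, Dee, Sam, Cyd, Omar, Fay, Nia, Vic, Ava, Ada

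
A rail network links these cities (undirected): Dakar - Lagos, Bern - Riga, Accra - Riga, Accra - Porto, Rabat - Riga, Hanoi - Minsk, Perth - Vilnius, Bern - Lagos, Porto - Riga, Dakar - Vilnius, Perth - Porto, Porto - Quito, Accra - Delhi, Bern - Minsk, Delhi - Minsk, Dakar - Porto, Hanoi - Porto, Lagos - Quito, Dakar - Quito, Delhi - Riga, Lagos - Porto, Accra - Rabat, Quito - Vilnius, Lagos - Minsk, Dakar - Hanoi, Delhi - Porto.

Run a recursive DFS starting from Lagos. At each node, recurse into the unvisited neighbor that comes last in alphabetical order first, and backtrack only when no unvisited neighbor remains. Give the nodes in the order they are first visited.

Visit Lagos
Lagos → Quito
Quito → Vilnius
Vilnius → Perth
Perth → Porto
Porto → Riga
Riga → Rabat
Rabat → Accra
Accra → Delhi
Delhi → Minsk
Minsk → Hanoi
Hanoi → Dakar
Minsk → Bern

Lagos, Quito, Vilnius, Perth, Porto, Riga, Rabat, Accra, Delhi, Minsk, Hanoi, Dakar, Bern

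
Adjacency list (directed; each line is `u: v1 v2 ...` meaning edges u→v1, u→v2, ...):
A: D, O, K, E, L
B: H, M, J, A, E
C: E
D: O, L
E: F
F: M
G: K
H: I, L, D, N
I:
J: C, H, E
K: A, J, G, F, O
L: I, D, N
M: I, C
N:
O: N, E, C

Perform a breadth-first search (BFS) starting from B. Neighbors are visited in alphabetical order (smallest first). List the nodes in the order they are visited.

B -> A -> E -> H -> J -> M -> D -> K -> L -> O -> F -> I -> N -> C -> G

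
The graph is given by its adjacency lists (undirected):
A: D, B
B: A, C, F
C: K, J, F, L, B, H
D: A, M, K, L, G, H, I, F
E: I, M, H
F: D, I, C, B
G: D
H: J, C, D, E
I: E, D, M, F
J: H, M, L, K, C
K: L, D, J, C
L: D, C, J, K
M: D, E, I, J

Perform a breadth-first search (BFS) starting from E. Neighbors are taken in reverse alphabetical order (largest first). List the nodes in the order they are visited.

E -> M -> I -> H -> J -> D -> F -> C -> L -> K -> G -> A -> B

Visit E; enqueue M, I, H → queue [M, I, H]
Visit M; enqueue J, D → queue [I, H, J, D]
Visit I; enqueue F → queue [H, J, D, F]
Visit H; enqueue C → queue [J, D, F, C]
Visit J; enqueue L, K → queue [D, F, C, L, K]
Visit D; enqueue G, A → queue [F, C, L, K, G, A]
Visit F; enqueue B → queue [C, L, K, G, A, B]
Visit C → queue [L, K, G, A, B]
Visit L → queue [K, G, A, B]
Visit K → queue [G, A, B]
Visit G → queue [A, B]
Visit A → queue [B]
Visit B → queue []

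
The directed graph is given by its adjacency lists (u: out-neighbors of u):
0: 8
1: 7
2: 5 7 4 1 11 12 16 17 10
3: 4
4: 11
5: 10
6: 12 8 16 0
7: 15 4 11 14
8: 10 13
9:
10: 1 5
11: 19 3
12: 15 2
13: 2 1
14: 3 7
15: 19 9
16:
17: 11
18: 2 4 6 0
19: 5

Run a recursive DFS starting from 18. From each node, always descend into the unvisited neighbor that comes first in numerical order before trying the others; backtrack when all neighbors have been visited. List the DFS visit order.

18, 0, 8, 10, 1, 7, 4, 11, 3, 19, 5, 14, 15, 9, 13, 2, 12, 16, 17, 6

Visit 18
18 → 0
0 → 8
8 → 10
10 → 1
1 → 7
7 → 4
4 → 11
11 → 3
11 → 19
19 → 5
7 → 14
7 → 15
15 → 9
8 → 13
13 → 2
2 → 12
2 → 16
2 → 17
18 → 6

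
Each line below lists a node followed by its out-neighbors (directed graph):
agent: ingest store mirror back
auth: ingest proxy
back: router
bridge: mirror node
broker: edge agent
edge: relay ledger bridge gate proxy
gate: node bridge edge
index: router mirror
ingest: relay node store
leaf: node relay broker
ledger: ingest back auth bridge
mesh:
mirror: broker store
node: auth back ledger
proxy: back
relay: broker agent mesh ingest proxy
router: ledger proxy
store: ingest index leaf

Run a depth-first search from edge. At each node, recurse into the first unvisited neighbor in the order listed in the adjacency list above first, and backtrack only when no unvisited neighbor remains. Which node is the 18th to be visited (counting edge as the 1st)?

gate

Visit edge
edge → relay
relay → broker
broker → agent
agent → ingest
ingest → node
node → auth
auth → proxy
proxy → back
back → router
router → ledger
ledger → bridge
bridge → mirror
mirror → store
store → index
store → leaf
relay → mesh
edge → gate

Visit order: edge, relay, broker, agent, ingest, node, auth, proxy, back, router, ledger, bridge, mirror, store, index, leaf, mesh, gate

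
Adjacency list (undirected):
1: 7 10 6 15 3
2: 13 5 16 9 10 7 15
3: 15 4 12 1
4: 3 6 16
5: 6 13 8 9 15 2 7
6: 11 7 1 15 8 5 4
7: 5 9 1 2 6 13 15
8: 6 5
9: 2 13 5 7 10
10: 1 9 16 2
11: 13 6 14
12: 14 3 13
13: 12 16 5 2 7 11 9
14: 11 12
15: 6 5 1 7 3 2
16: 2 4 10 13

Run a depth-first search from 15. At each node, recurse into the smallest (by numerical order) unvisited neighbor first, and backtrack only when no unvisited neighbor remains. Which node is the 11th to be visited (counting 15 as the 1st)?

Visit 15
15 → 1
1 → 3
3 → 4
4 → 6
6 → 5
5 → 2
2 → 7
7 → 9
9 → 10
10 → 16
16 → 13
13 → 11
11 → 14
14 → 12
5 → 8

Visit order: 15, 1, 3, 4, 6, 5, 2, 7, 9, 10, 16, 13, 11, 14, 12, 8

16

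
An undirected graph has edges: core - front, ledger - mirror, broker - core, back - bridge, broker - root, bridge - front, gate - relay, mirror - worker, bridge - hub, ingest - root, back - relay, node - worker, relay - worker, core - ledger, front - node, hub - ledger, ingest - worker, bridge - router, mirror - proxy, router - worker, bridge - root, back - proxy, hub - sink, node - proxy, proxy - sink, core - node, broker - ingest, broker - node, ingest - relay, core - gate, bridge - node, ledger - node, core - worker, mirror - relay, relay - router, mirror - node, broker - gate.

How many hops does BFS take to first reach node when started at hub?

Level 0: hub
Level 1: bridge, ledger, sink
Level 2: back, core, front, mirror, node, proxy, root, router
Level 3: broker, gate, ingest, relay, worker
node first appears at level 2.

2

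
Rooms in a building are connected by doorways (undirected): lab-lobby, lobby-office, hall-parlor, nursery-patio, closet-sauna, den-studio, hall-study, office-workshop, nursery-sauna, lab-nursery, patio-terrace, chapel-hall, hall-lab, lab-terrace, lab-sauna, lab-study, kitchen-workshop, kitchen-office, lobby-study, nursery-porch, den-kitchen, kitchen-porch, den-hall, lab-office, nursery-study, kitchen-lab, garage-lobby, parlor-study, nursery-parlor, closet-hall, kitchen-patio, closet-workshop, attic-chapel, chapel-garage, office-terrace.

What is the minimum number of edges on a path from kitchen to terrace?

2

Level 0: kitchen
Level 1: den, lab, office, patio, porch, workshop
Level 2: closet, hall, lobby, nursery, sauna, studio, study, terrace
Level 3: chapel, garage, parlor
Level 4: attic
terrace first appears at level 2.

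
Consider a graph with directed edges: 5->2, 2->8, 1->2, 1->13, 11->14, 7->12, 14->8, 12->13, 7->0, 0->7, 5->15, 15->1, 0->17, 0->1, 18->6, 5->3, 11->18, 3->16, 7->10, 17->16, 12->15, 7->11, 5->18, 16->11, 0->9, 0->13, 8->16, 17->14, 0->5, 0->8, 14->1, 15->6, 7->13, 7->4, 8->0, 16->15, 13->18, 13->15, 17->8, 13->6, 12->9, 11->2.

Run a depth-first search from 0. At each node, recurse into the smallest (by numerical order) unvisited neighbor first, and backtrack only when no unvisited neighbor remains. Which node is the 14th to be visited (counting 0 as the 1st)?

Visit 0
0 → 1
1 → 2
2 → 8
8 → 16
16 → 11
11 → 14
11 → 18
18 → 6
16 → 15
1 → 13
0 → 5
5 → 3
0 → 7
7 → 4
7 → 10
7 → 12
12 → 9
0 → 17

Visit order: 0, 1, 2, 8, 16, 11, 14, 18, 6, 15, 13, 5, 3, 7, 4, 10, 12, 9, 17

7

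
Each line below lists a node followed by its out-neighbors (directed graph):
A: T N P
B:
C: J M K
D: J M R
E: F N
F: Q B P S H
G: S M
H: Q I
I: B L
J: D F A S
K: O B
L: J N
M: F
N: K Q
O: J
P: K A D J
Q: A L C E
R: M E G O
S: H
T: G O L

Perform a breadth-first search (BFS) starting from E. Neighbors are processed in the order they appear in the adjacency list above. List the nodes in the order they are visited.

Visit E; enqueue F, N → queue [F, N]
Visit F; enqueue Q, B, P, S, H → queue [N, Q, B, P, S, H]
Visit N; enqueue K → queue [Q, B, P, S, H, K]
Visit Q; enqueue A, L, C → queue [B, P, S, H, K, A, L, C]
Visit B → queue [P, S, H, K, A, L, C]
Visit P; enqueue D, J → queue [S, H, K, A, L, C, D, J]
Visit S → queue [H, K, A, L, C, D, J]
Visit H; enqueue I → queue [K, A, L, C, D, J, I]
Visit K; enqueue O → queue [A, L, C, D, J, I, O]
Visit A; enqueue T → queue [L, C, D, J, I, O, T]
Visit L → queue [C, D, J, I, O, T]
Visit C; enqueue M → queue [D, J, I, O, T, M]
Visit D; enqueue R → queue [J, I, O, T, M, R]
Visit J → queue [I, O, T, M, R]
Visit I → queue [O, T, M, R]
Visit O → queue [T, M, R]
Visit T; enqueue G → queue [M, R, G]
Visit M → queue [R, G]
Visit R → queue [G]
Visit G → queue []

E -> F -> N -> Q -> B -> P -> S -> H -> K -> A -> L -> C -> D -> J -> I -> O -> T -> M -> R -> G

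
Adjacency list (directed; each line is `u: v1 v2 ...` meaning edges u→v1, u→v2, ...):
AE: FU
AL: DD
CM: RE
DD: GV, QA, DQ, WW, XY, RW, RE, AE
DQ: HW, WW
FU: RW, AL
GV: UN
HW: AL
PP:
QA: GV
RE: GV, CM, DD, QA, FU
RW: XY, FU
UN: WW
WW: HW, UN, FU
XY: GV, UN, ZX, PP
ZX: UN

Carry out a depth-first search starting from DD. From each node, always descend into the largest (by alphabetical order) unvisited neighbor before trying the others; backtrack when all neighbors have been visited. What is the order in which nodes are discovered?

Visit DD
DD → XY
XY → ZX
ZX → UN
UN → WW
WW → HW
HW → AL
WW → FU
FU → RW
XY → PP
XY → GV
DD → RE
RE → QA
RE → CM
DD → DQ
DD → AE

DD, XY, ZX, UN, WW, HW, AL, FU, RW, PP, GV, RE, QA, CM, DQ, AE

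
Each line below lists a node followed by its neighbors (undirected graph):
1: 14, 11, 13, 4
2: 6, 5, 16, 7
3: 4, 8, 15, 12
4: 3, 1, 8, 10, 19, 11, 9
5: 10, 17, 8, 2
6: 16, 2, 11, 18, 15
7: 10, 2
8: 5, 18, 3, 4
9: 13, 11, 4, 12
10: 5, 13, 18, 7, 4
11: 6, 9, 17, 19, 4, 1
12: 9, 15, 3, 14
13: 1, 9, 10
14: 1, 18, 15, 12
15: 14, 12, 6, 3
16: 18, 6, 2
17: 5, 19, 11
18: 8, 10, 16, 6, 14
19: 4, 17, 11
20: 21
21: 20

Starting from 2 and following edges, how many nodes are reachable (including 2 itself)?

BFS from 2 visits: 2, 6, 5, 16, 7, 11, 18, 15, 10, 17, 8, 9, 19, 4, 1, 14, 12, 3, 13
Reachable nodes: 19 of 21 total.

19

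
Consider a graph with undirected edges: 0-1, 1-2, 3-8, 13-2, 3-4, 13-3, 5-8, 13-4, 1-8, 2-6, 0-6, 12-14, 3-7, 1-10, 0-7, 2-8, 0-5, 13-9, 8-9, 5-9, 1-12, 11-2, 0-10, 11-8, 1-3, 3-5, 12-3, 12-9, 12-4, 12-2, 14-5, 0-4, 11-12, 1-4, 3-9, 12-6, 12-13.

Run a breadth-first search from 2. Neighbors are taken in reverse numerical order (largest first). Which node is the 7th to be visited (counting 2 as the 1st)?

Visit 2; enqueue 13, 12, 11, 8, 6, 1 → queue [13, 12, 11, 8, 6, 1]
Visit 13; enqueue 9, 4, 3 → queue [12, 11, 8, 6, 1, 9, 4, 3]
Visit 12; enqueue 14 → queue [11, 8, 6, 1, 9, 4, 3, 14]
Visit 11 → queue [8, 6, 1, 9, 4, 3, 14]
Visit 8; enqueue 5 → queue [6, 1, 9, 4, 3, 14, 5]
Visit 6; enqueue 0 → queue [1, 9, 4, 3, 14, 5, 0]
Visit 1; enqueue 10 → queue [9, 4, 3, 14, 5, 0, 10]
Visit 9 → queue [4, 3, 14, 5, 0, 10]
Visit 4 → queue [3, 14, 5, 0, 10]
Visit 3; enqueue 7 → queue [14, 5, 0, 10, 7]
Visit 14 → queue [5, 0, 10, 7]
Visit 5 → queue [0, 10, 7]
Visit 0 → queue [10, 7]
Visit 10 → queue [7]
Visit 7 → queue []

Visit order: 2, 13, 12, 11, 8, 6, 1, 9, 4, 3, 14, 5, 0, 10, 7

1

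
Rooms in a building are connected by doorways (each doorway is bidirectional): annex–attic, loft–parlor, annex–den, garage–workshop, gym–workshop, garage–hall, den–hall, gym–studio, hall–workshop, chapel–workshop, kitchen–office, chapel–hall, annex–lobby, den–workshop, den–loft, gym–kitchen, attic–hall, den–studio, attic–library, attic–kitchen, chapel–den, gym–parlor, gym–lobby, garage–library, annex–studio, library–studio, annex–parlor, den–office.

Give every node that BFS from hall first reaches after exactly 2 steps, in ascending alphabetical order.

Level 0: hall
Level 1: attic, chapel, den, garage, workshop
Level 2: annex, gym, kitchen, library, loft, office, studio
Level 3: lobby, parlor

annex, gym, kitchen, library, loft, office, studio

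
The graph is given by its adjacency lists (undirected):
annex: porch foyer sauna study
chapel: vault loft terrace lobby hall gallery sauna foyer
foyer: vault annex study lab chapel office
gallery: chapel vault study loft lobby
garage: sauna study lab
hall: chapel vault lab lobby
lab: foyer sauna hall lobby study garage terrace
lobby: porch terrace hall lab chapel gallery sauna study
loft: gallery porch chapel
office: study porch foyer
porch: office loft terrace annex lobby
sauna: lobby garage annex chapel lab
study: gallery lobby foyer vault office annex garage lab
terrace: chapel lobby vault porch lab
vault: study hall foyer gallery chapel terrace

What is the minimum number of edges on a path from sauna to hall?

Level 0: sauna
Level 1: annex, chapel, garage, lab, lobby
Level 2: foyer, gallery, hall, loft, porch, study, terrace, vault
Level 3: office
hall first appears at level 2.

2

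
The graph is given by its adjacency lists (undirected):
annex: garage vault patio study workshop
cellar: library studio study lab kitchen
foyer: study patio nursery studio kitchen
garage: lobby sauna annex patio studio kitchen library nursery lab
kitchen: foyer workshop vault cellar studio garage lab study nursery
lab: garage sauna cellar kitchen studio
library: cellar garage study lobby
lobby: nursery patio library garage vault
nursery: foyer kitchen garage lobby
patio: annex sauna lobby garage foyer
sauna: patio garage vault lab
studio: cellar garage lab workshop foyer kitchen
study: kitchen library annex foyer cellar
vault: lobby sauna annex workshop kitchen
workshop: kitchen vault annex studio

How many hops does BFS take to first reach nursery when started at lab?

2

Level 0: lab
Level 1: cellar, garage, kitchen, sauna, studio
Level 2: annex, foyer, library, lobby, nursery, patio, study, vault, workshop
nursery first appears at level 2.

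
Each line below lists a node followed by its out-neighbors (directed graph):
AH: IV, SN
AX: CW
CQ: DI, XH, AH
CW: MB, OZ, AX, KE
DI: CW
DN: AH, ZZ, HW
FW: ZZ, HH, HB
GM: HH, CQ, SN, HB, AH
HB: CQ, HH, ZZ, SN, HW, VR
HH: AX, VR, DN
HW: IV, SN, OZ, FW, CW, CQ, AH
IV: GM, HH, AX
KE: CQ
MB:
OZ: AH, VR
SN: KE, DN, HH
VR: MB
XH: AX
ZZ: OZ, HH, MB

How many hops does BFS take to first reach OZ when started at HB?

Level 0: HB
Level 1: CQ, HH, HW, SN, VR, ZZ
Level 2: AH, AX, CW, DI, DN, FW, IV, KE, MB, OZ, XH
Level 3: GM
OZ first appears at level 2.

2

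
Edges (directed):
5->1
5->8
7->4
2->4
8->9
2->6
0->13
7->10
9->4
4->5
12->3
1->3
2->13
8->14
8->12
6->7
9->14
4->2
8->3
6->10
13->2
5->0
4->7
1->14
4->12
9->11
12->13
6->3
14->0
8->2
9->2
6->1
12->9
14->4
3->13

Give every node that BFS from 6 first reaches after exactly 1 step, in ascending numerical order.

1, 3, 7, 10

Level 0: 6
Level 1: 1, 3, 7, 10
Level 2: 4, 13, 14
Level 3: 0, 2, 5, 12
Level 4: 8, 9
Level 5: 11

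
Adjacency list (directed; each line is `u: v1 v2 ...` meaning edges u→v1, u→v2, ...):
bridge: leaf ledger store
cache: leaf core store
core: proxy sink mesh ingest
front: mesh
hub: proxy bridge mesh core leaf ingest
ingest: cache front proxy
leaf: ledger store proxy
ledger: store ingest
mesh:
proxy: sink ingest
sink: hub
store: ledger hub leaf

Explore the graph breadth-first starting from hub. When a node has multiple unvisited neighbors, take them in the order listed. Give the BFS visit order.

hub → proxy → bridge → mesh → core → leaf → ingest → sink → ledger → store → cache → front

Visit hub; enqueue proxy, bridge, mesh, core, leaf, ingest → queue [proxy, bridge, mesh, core, leaf, ingest]
Visit proxy; enqueue sink → queue [bridge, mesh, core, leaf, ingest, sink]
Visit bridge; enqueue ledger, store → queue [mesh, core, leaf, ingest, sink, ledger, store]
Visit mesh → queue [core, leaf, ingest, sink, ledger, store]
Visit core → queue [leaf, ingest, sink, ledger, store]
Visit leaf → queue [ingest, sink, ledger, store]
Visit ingest; enqueue cache, front → queue [sink, ledger, store, cache, front]
Visit sink → queue [ledger, store, cache, front]
Visit ledger → queue [store, cache, front]
Visit store → queue [cache, front]
Visit cache → queue [front]
Visit front → queue []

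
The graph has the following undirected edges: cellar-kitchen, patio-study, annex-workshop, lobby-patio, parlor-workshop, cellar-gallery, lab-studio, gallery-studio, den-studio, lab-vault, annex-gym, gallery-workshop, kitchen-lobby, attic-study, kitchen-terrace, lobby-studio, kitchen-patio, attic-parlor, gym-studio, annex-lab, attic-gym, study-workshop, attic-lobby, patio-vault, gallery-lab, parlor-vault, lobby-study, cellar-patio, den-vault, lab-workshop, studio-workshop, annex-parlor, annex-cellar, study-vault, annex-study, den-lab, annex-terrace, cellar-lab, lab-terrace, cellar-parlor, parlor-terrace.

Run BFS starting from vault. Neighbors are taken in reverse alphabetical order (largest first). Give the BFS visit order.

vault → study → patio → parlor → lab → den → workshop → lobby → attic → annex → kitchen → cellar → terrace → studio → gallery → gym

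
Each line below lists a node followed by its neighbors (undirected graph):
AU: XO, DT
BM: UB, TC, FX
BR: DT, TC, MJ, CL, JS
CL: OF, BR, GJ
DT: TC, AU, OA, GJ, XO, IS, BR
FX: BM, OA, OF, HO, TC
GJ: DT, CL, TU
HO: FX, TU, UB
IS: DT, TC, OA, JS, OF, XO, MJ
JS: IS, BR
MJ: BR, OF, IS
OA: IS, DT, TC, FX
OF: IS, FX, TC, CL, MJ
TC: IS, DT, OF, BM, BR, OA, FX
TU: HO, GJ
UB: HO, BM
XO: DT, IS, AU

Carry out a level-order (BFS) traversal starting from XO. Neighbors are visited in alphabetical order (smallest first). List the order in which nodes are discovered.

XO, AU, DT, IS, BR, GJ, OA, TC, JS, MJ, OF, CL, TU, FX, BM, HO, UB

Visit XO; enqueue AU, DT, IS → queue [AU, DT, IS]
Visit AU → queue [DT, IS]
Visit DT; enqueue BR, GJ, OA, TC → queue [IS, BR, GJ, OA, TC]
Visit IS; enqueue JS, MJ, OF → queue [BR, GJ, OA, TC, JS, MJ, OF]
Visit BR; enqueue CL → queue [GJ, OA, TC, JS, MJ, OF, CL]
Visit GJ; enqueue TU → queue [OA, TC, JS, MJ, OF, CL, TU]
Visit OA; enqueue FX → queue [TC, JS, MJ, OF, CL, TU, FX]
Visit TC; enqueue BM → queue [JS, MJ, OF, CL, TU, FX, BM]
Visit JS → queue [MJ, OF, CL, TU, FX, BM]
Visit MJ → queue [OF, CL, TU, FX, BM]
Visit OF → queue [CL, TU, FX, BM]
Visit CL → queue [TU, FX, BM]
Visit TU; enqueue HO → queue [FX, BM, HO]
Visit FX → queue [BM, HO]
Visit BM; enqueue UB → queue [HO, UB]
Visit HO → queue [UB]
Visit UB → queue []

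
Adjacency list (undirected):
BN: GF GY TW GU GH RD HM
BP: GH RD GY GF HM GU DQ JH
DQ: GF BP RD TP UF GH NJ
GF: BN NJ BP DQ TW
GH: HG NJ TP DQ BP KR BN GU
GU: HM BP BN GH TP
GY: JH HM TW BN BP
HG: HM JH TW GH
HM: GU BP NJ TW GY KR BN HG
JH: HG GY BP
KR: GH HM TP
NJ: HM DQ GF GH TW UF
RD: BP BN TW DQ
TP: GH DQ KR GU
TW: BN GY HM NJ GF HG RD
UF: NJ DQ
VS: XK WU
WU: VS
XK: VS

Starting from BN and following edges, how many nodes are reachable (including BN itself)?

BFS from BN visits: BN, GF, GY, TW, GU, GH, RD, HM, NJ, BP, DQ, JH, HG, TP, KR, UF
Reachable nodes: 16 of 19 total.

16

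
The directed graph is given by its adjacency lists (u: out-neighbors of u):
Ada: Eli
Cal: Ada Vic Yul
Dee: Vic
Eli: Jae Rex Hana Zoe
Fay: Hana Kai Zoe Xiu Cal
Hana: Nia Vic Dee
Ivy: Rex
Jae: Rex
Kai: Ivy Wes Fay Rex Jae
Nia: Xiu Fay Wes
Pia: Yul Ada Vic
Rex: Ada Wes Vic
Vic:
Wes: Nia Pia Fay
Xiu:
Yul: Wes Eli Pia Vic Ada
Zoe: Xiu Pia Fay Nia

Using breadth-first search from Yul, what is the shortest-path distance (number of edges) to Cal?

3

Level 0: Yul
Level 1: Ada, Eli, Pia, Vic, Wes
Level 2: Fay, Hana, Jae, Nia, Rex, Zoe
Level 3: Cal, Dee, Kai, Xiu
Level 4: Ivy
Cal first appears at level 3.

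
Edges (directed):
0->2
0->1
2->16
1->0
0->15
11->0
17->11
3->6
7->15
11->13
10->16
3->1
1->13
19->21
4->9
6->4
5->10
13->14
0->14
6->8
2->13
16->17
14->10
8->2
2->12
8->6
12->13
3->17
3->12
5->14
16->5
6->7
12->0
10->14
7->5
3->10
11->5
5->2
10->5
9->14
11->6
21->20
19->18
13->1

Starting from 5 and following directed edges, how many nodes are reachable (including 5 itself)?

17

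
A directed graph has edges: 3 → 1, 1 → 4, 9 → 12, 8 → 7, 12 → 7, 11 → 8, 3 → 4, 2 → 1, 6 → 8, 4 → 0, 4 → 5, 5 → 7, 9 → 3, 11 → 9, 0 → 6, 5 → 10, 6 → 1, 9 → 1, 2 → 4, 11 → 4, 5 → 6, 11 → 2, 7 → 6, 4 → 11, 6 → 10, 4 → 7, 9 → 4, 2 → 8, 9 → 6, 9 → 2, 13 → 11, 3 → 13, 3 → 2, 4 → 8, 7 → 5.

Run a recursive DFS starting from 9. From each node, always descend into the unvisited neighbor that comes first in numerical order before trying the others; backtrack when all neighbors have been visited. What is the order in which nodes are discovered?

Visit 9
9 → 1
1 → 4
4 → 0
0 → 6
6 → 8
8 → 7
7 → 5
5 → 10
4 → 11
11 → 2
9 → 3
3 → 13
9 → 12

9 → 1 → 4 → 0 → 6 → 8 → 7 → 5 → 10 → 11 → 2 → 3 → 13 → 12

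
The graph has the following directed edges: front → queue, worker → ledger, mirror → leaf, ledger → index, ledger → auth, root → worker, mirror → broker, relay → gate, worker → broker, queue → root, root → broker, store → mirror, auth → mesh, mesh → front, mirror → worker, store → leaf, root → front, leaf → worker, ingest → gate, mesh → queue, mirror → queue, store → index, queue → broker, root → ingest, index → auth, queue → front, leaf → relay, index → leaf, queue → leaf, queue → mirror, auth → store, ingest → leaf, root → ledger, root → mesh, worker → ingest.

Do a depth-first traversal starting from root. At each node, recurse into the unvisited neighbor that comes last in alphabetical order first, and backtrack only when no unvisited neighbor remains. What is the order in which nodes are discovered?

root → worker → ledger → index → leaf → relay → gate → auth → store → mirror → queue → front → broker → mesh → ingest

Visit root
root → worker
worker → ledger
ledger → index
index → leaf
leaf → relay
relay → gate
index → auth
auth → store
store → mirror
mirror → queue
queue → front
queue → broker
auth → mesh
worker → ingest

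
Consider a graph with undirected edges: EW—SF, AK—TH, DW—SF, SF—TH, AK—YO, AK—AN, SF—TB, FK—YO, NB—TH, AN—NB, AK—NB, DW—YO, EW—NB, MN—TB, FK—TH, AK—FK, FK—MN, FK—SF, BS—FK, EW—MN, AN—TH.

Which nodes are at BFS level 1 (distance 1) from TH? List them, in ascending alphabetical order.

AK, AN, FK, NB, SF

Level 0: TH
Level 1: AK, AN, FK, NB, SF
Level 2: BS, DW, EW, MN, TB, YO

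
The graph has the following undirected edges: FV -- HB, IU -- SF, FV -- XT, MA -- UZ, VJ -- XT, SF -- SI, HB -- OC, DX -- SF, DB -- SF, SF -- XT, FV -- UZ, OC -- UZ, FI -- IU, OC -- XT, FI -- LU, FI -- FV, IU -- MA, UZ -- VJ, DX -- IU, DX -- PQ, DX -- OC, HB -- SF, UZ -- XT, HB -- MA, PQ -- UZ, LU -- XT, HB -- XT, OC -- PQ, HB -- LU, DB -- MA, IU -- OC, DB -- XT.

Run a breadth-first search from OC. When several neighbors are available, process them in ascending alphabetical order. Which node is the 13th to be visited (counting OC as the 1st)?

Visit OC; enqueue DX, HB, IU, PQ, UZ, XT → queue [DX, HB, IU, PQ, UZ, XT]
Visit DX; enqueue SF → queue [HB, IU, PQ, UZ, XT, SF]
Visit HB; enqueue FV, LU, MA → queue [IU, PQ, UZ, XT, SF, FV, LU, MA]
Visit IU; enqueue FI → queue [PQ, UZ, XT, SF, FV, LU, MA, FI]
Visit PQ → queue [UZ, XT, SF, FV, LU, MA, FI]
Visit UZ; enqueue VJ → queue [XT, SF, FV, LU, MA, FI, VJ]
Visit XT; enqueue DB → queue [SF, FV, LU, MA, FI, VJ, DB]
Visit SF; enqueue SI → queue [FV, LU, MA, FI, VJ, DB, SI]
Visit FV → queue [LU, MA, FI, VJ, DB, SI]
Visit LU → queue [MA, FI, VJ, DB, SI]
Visit MA → queue [FI, VJ, DB, SI]
Visit FI → queue [VJ, DB, SI]
Visit VJ → queue [DB, SI]
Visit DB → queue [SI]
Visit SI → queue []

Visit order: OC, DX, HB, IU, PQ, UZ, XT, SF, FV, LU, MA, FI, VJ, DB, SI

VJ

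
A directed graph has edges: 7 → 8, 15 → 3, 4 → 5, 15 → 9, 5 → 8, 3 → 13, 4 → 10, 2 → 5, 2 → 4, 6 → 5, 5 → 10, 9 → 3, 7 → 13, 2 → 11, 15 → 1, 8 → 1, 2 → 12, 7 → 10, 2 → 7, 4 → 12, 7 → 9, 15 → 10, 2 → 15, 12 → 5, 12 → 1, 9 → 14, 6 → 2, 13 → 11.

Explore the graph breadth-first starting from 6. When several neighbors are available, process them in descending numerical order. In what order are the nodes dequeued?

6, 5, 2, 10, 8, 15, 12, 11, 7, 4, 1, 9, 3, 13, 14

Visit 6; enqueue 5, 2 → queue [5, 2]
Visit 5; enqueue 10, 8 → queue [2, 10, 8]
Visit 2; enqueue 15, 12, 11, 7, 4 → queue [10, 8, 15, 12, 11, 7, 4]
Visit 10 → queue [8, 15, 12, 11, 7, 4]
Visit 8; enqueue 1 → queue [15, 12, 11, 7, 4, 1]
Visit 15; enqueue 9, 3 → queue [12, 11, 7, 4, 1, 9, 3]
Visit 12 → queue [11, 7, 4, 1, 9, 3]
Visit 11 → queue [7, 4, 1, 9, 3]
Visit 7; enqueue 13 → queue [4, 1, 9, 3, 13]
Visit 4 → queue [1, 9, 3, 13]
Visit 1 → queue [9, 3, 13]
Visit 9; enqueue 14 → queue [3, 13, 14]
Visit 3 → queue [13, 14]
Visit 13 → queue [14]
Visit 14 → queue []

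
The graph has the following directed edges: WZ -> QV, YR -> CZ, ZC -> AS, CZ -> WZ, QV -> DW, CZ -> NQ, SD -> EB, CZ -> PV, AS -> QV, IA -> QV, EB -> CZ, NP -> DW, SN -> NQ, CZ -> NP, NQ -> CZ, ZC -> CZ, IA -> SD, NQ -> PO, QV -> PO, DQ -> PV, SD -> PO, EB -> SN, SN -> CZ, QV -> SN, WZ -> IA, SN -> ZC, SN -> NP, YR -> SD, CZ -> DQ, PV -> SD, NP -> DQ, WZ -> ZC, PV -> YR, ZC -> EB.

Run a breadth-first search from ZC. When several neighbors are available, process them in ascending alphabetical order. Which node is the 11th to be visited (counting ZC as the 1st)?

SN

Visit ZC; enqueue AS, CZ, EB → queue [AS, CZ, EB]
Visit AS; enqueue QV → queue [CZ, EB, QV]
Visit CZ; enqueue DQ, NP, NQ, PV, WZ → queue [EB, QV, DQ, NP, NQ, PV, WZ]
Visit EB; enqueue SN → queue [QV, DQ, NP, NQ, PV, WZ, SN]
Visit QV; enqueue DW, PO → queue [DQ, NP, NQ, PV, WZ, SN, DW, PO]
Visit DQ → queue [NP, NQ, PV, WZ, SN, DW, PO]
Visit NP → queue [NQ, PV, WZ, SN, DW, PO]
Visit NQ → queue [PV, WZ, SN, DW, PO]
Visit PV; enqueue SD, YR → queue [WZ, SN, DW, PO, SD, YR]
Visit WZ; enqueue IA → queue [SN, DW, PO, SD, YR, IA]
Visit SN → queue [DW, PO, SD, YR, IA]
Visit DW → queue [PO, SD, YR, IA]
Visit PO → queue [SD, YR, IA]
Visit SD → queue [YR, IA]
Visit YR → queue [IA]
Visit IA → queue []

Visit order: ZC, AS, CZ, EB, QV, DQ, NP, NQ, PV, WZ, SN, DW, PO, SD, YR, IA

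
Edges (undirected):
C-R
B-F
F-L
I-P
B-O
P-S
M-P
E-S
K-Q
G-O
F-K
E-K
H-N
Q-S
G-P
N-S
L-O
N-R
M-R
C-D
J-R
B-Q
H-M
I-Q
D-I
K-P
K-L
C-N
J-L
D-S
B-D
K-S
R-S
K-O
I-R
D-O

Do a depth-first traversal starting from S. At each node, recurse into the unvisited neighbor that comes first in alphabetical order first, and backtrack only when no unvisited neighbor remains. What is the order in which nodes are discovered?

S D B F K E L J R C N H M P G O I Q

Visit S
S → D
D → B
B → F
F → K
K → E
K → L
L → J
J → R
R → C
C → N
N → H
H → M
M → P
P → G
G → O
P → I
I → Q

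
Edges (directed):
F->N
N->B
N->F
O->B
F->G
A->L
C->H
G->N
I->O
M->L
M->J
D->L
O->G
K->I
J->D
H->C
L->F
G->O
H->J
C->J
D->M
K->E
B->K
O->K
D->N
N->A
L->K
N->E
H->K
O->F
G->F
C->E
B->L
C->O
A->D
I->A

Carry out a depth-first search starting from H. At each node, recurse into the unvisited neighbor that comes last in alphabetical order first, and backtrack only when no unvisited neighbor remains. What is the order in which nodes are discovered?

H -> K -> I -> O -> G -> N -> F -> E -> B -> L -> A -> D -> M -> J -> C

Visit H
H → K
K → I
I → O
O → G
G → N
N → F
N → E
N → B
B → L
N → A
A → D
D → M
M → J
H → C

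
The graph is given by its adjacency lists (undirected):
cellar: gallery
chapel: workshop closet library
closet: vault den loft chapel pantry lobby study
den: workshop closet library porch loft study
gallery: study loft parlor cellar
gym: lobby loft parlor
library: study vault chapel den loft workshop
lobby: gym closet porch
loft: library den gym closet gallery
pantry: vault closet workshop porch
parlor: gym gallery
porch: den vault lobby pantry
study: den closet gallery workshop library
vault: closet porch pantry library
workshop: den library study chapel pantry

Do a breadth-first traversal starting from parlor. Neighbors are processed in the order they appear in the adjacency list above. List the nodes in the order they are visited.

parlor, gym, gallery, lobby, loft, study, cellar, closet, porch, library, den, workshop, vault, chapel, pantry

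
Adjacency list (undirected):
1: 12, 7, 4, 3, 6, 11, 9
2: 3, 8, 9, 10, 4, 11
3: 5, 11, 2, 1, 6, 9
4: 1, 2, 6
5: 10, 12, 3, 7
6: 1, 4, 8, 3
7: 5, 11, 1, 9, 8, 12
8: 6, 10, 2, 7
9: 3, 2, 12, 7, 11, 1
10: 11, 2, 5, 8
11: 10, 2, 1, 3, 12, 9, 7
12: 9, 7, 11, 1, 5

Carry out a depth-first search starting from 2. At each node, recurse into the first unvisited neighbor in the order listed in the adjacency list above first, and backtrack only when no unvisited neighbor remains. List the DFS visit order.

Visit 2
2 → 3
3 → 5
5 → 10
10 → 11
11 → 1
1 → 12
12 → 9
9 → 7
7 → 8
8 → 6
6 → 4

2 3 5 10 11 1 12 9 7 8 6 4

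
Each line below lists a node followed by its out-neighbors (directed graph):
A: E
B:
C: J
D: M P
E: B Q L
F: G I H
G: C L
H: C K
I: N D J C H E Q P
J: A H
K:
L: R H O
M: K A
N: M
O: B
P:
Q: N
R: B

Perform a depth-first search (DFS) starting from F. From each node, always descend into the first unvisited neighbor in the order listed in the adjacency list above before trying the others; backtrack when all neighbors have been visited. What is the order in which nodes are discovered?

F, G, C, J, A, E, B, Q, N, M, K, L, R, H, O, I, D, P

Visit F
F → G
G → C
C → J
J → A
A → E
E → B
E → Q
Q → N
N → M
M → K
E → L
L → R
L → H
L → O
F → I
I → D
D → P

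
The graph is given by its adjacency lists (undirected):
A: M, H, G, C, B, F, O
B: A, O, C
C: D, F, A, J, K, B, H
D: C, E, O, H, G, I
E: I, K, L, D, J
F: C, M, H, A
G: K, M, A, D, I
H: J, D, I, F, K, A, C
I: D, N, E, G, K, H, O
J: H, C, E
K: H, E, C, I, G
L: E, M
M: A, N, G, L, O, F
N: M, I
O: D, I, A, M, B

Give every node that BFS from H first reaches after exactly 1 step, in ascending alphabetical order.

A, C, D, F, I, J, K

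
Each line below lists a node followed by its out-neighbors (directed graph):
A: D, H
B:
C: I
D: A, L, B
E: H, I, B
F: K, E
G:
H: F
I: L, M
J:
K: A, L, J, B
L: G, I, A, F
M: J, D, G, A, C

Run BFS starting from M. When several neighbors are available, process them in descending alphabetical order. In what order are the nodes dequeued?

M J G D C A L B I H F K E

Visit M; enqueue J, G, D, C, A → queue [J, G, D, C, A]
Visit J → queue [G, D, C, A]
Visit G → queue [D, C, A]
Visit D; enqueue L, B → queue [C, A, L, B]
Visit C; enqueue I → queue [A, L, B, I]
Visit A; enqueue H → queue [L, B, I, H]
Visit L; enqueue F → queue [B, I, H, F]
Visit B → queue [I, H, F]
Visit I → queue [H, F]
Visit H → queue [F]
Visit F; enqueue K, E → queue [K, E]
Visit K → queue [E]
Visit E → queue []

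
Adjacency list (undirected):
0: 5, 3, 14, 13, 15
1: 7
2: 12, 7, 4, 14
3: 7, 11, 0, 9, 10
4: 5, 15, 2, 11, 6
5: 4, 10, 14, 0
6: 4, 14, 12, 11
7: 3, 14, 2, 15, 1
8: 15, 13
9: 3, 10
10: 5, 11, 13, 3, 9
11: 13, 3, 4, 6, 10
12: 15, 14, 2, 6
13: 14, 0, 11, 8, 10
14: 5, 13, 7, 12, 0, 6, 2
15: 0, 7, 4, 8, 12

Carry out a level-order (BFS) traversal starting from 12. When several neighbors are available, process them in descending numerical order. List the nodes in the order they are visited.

12 -> 15 -> 14 -> 6 -> 2 -> 8 -> 7 -> 4 -> 0 -> 13 -> 5 -> 11 -> 3 -> 1 -> 10 -> 9

Visit 12; enqueue 15, 14, 6, 2 → queue [15, 14, 6, 2]
Visit 15; enqueue 8, 7, 4, 0 → queue [14, 6, 2, 8, 7, 4, 0]
Visit 14; enqueue 13, 5 → queue [6, 2, 8, 7, 4, 0, 13, 5]
Visit 6; enqueue 11 → queue [2, 8, 7, 4, 0, 13, 5, 11]
Visit 2 → queue [8, 7, 4, 0, 13, 5, 11]
Visit 8 → queue [7, 4, 0, 13, 5, 11]
Visit 7; enqueue 3, 1 → queue [4, 0, 13, 5, 11, 3, 1]
Visit 4 → queue [0, 13, 5, 11, 3, 1]
Visit 0 → queue [13, 5, 11, 3, 1]
Visit 13; enqueue 10 → queue [5, 11, 3, 1, 10]
Visit 5 → queue [11, 3, 1, 10]
Visit 11 → queue [3, 1, 10]
Visit 3; enqueue 9 → queue [1, 10, 9]
Visit 1 → queue [10, 9]
Visit 10 → queue [9]
Visit 9 → queue []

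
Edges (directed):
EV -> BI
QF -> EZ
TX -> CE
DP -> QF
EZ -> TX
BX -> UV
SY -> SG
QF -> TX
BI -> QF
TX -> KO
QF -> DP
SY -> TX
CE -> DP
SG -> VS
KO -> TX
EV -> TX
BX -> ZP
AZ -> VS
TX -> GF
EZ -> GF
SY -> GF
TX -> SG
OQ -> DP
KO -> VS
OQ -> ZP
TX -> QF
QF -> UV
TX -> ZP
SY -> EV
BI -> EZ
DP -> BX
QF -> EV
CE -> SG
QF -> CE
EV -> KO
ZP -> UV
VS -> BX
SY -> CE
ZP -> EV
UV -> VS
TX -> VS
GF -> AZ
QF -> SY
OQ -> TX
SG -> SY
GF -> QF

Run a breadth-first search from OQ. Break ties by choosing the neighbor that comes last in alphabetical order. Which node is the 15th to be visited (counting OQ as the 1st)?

Visit OQ; enqueue ZP, TX, DP → queue [ZP, TX, DP]
Visit ZP; enqueue UV, EV → queue [TX, DP, UV, EV]
Visit TX; enqueue VS, SG, QF, KO, GF, CE → queue [DP, UV, EV, VS, SG, QF, KO, GF, CE]
Visit DP; enqueue BX → queue [UV, EV, VS, SG, QF, KO, GF, CE, BX]
Visit UV → queue [EV, VS, SG, QF, KO, GF, CE, BX]
Visit EV; enqueue BI → queue [VS, SG, QF, KO, GF, CE, BX, BI]
Visit VS → queue [SG, QF, KO, GF, CE, BX, BI]
Visit SG; enqueue SY → queue [QF, KO, GF, CE, BX, BI, SY]
Visit QF; enqueue EZ → queue [KO, GF, CE, BX, BI, SY, EZ]
Visit KO → queue [GF, CE, BX, BI, SY, EZ]
Visit GF; enqueue AZ → queue [CE, BX, BI, SY, EZ, AZ]
Visit CE → queue [BX, BI, SY, EZ, AZ]
Visit BX → queue [BI, SY, EZ, AZ]
Visit BI → queue [SY, EZ, AZ]
Visit SY → queue [EZ, AZ]
Visit EZ → queue [AZ]
Visit AZ → queue []

Visit order: OQ, ZP, TX, DP, UV, EV, VS, SG, QF, KO, GF, CE, BX, BI, SY, EZ, AZ

SY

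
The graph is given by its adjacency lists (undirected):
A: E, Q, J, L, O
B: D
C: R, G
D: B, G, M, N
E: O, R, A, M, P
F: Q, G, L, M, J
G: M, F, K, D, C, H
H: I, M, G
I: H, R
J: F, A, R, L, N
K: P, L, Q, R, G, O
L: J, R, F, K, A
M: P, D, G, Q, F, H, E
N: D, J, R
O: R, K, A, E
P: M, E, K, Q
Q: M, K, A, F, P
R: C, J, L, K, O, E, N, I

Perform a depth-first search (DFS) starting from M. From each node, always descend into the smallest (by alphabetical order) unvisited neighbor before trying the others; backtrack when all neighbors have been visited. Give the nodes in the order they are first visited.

Visit M
M → D
D → B
D → G
G → C
C → R
R → E
E → A
A → J
J → F
F → L
L → K
K → O
K → P
P → Q
J → N
R → I
I → H

M D B G C R E A J F L K O P Q N I H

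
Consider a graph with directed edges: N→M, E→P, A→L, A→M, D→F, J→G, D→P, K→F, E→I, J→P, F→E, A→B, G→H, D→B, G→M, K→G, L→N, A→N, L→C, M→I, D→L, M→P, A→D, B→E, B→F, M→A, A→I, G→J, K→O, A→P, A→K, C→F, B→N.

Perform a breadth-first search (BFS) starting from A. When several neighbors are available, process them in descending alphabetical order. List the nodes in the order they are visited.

A -> P -> N -> M -> L -> K -> I -> D -> B -> C -> O -> G -> F -> E -> J -> H

Visit A; enqueue P, N, M, L, K, I, D, B → queue [P, N, M, L, K, I, D, B]
Visit P → queue [N, M, L, K, I, D, B]
Visit N → queue [M, L, K, I, D, B]
Visit M → queue [L, K, I, D, B]
Visit L; enqueue C → queue [K, I, D, B, C]
Visit K; enqueue O, G, F → queue [I, D, B, C, O, G, F]
Visit I → queue [D, B, C, O, G, F]
Visit D → queue [B, C, O, G, F]
Visit B; enqueue E → queue [C, O, G, F, E]
Visit C → queue [O, G, F, E]
Visit O → queue [G, F, E]
Visit G; enqueue J, H → queue [F, E, J, H]
Visit F → queue [E, J, H]
Visit E → queue [J, H]
Visit J → queue [H]
Visit H → queue []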